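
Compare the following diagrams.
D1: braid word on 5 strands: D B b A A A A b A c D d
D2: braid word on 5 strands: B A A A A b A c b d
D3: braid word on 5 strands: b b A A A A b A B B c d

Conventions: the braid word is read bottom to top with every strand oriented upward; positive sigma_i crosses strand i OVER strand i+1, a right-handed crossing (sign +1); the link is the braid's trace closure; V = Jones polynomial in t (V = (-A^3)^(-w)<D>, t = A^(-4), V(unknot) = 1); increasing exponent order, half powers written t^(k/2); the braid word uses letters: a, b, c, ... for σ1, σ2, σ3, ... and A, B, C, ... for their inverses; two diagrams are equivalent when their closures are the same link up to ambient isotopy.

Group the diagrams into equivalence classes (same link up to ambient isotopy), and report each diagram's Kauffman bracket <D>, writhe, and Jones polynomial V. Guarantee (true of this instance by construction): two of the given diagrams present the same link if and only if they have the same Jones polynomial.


grouping into links: {D1, D2, D3}
V(D1) = -t^-7 + t^-6 - t^-5 + t^-4 + t^-2  (w -4, c 12, <D> = A^-4 + A^4 - A^8 + A^12 - A^16)
D2 (bracket A^2 + A^10 - A^14 + A^18 - A^22; 10 crossings at w = -2): V = -t^-7 + t^-6 - t^-5 + t^-4 + t^-2
V(D3) = -t^-7 + t^-6 - t^-5 + t^-4 + t^-2  (w -2, c 12, <D> = A^2 + A^10 - A^14 + A^18 - A^22)
key observation: one V(t) for all 3 diagrams — one class (guaranteed)


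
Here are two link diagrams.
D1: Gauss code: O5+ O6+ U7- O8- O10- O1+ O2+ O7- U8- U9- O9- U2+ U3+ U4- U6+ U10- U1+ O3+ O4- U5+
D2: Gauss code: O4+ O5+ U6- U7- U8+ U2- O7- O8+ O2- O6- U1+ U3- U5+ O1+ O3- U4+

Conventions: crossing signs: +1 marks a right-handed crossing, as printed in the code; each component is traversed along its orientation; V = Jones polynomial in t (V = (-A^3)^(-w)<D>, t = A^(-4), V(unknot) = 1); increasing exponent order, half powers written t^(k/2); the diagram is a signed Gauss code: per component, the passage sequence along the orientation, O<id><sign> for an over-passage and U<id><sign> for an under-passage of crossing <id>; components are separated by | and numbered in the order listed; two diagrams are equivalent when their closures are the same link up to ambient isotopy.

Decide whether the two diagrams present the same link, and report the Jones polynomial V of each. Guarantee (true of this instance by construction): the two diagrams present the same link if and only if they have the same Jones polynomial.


equivalent: yes
V(D1) = 1  (w 0, c 10, <D> = 1)
V(D2) = 1  [8 crossings, <D> = 1, w = 0]
key observation: all 2 diagrams share one V(t), hence one class


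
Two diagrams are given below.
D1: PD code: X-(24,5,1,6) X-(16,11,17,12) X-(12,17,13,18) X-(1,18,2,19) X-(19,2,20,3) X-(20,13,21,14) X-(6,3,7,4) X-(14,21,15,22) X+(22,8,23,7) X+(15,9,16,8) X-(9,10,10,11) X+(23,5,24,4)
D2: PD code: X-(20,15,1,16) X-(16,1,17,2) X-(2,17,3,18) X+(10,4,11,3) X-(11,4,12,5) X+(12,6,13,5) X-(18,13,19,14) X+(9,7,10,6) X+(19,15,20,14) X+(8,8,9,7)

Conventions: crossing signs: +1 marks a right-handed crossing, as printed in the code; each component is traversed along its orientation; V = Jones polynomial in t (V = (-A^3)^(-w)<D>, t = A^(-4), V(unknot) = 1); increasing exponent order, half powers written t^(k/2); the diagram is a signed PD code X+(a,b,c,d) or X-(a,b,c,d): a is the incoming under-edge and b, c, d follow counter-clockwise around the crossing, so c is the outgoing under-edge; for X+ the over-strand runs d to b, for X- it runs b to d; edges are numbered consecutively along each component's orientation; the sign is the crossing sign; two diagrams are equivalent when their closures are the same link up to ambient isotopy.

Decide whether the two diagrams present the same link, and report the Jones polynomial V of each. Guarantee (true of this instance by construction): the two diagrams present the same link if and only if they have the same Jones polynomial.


equivalent: no
D1 (bracket A^-14 - A^-10 + 2A^-6 - A^-2 + A^2 - A^6; 12 crossings at w = -6): V = -t^-6 + t^-5 - t^-4 + 2t^-3 - t^-2 + t^-1
V(D2) = -t^-4 + t^-3 + t^-1  [10 crossings, <D> = A^4 + A^12 - A^16, w = 0]
observation: 2 classes among 2 diagrams; unequal V(t) rules out equality


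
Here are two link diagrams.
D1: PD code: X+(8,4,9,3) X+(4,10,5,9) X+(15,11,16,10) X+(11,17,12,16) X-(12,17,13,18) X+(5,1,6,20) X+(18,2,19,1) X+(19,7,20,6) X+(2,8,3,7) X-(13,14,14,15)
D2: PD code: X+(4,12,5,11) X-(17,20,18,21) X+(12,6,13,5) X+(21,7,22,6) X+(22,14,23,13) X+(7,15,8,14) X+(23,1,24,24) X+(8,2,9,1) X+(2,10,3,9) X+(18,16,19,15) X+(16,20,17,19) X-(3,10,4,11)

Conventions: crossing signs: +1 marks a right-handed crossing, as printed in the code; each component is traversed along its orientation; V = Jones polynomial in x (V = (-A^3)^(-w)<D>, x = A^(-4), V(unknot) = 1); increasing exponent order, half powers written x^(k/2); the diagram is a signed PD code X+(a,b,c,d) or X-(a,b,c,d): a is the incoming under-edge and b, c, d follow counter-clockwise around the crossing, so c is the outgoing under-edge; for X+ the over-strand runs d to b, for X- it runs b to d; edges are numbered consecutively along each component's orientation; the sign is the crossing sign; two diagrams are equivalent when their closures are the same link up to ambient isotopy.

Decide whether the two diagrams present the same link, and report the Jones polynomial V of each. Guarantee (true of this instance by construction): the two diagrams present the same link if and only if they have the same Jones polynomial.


equivalent: yes
D1 (bracket -A^-10 + A^-6 - A^-2 + A^2 + A^10; 10 crossings at w = +6): V = x^2 + x^4 - x^5 + x^6 - x^7
V(D2) = x^2 + x^4 - x^5 + x^6 - x^7  [12 crossings, <D> = -A^-4 + 1 - A^4 + A^8 + A^16, w = +8]
observation: all 2 diagrams share one V(x), hence one class


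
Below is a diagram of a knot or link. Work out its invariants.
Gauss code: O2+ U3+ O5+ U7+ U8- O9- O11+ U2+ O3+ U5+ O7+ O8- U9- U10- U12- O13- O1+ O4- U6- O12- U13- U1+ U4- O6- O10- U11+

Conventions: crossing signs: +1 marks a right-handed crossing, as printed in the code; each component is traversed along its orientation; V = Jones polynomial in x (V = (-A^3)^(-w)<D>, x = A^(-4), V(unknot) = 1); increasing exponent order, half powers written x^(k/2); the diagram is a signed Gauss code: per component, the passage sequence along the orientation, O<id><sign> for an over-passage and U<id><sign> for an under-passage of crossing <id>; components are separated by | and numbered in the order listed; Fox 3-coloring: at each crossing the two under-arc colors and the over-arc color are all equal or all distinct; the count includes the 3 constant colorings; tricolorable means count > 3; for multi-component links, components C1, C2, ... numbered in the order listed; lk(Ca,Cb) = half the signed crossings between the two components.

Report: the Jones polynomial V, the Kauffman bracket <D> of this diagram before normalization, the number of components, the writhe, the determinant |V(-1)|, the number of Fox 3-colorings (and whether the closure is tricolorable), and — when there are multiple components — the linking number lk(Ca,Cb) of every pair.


Jones polynomial: V(x) = -x^-3 + x^-2 - x^-1 + 3 - x + x^2 - x^3
<D> = A^-15 - A^-11 + A^-7 - 3A^-3 + A - A^5 + A^9; writhe -1
components 1, writhe -1 (13 crossings)
3-colorings: 27 of 3^13, det 9 — tricolorable
note: palindromic: swapping x for 1/x fixes V


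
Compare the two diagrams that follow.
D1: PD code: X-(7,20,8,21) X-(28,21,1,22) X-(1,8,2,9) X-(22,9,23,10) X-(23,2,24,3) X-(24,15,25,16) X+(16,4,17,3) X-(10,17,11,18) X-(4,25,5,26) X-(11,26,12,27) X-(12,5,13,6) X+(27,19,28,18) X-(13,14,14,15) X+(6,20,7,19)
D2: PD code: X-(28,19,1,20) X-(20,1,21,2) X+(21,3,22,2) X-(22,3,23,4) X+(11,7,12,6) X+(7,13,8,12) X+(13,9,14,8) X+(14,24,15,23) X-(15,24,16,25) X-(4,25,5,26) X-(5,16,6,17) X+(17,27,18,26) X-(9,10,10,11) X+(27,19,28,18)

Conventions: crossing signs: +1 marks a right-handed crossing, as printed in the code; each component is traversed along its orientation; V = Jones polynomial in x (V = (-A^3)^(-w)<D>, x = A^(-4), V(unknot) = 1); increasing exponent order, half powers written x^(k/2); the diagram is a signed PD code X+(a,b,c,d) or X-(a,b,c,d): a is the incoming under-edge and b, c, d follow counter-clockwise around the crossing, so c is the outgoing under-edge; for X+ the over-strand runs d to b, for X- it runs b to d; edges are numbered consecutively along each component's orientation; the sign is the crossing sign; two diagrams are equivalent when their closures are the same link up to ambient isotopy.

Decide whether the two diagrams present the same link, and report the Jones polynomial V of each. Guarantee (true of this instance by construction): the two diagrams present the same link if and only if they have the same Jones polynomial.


equivalent: no
D1 (bracket A^-16 + 2A^-8 - 2A^-4 + 1 - 2A^4 + A^8; 14 crossings at w = -8): V = x^-8 - 2x^-7 + x^-6 - 2x^-5 + 2x^-4 + x^-2
D2 (bracket -A^-16 + A^-12 + A^-4; 14 crossings at w = 0): V = x + x^3 - x^4
key observation: V(x) takes 2 values over 2 diagrams, fixing the grouping


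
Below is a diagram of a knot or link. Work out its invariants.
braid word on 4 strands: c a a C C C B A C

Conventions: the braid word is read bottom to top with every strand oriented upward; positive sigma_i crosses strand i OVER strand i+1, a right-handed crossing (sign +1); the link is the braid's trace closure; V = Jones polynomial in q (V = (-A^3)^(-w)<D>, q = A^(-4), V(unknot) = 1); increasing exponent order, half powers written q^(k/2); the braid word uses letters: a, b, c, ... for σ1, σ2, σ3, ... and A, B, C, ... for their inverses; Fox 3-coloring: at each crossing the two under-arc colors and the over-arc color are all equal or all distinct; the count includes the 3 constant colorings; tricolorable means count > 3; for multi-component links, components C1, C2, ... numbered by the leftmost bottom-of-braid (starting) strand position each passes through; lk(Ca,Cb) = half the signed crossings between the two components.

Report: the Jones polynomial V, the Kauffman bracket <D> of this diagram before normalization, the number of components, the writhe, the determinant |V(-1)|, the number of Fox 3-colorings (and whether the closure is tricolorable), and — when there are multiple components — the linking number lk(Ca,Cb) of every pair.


Jones polynomial: V(q) = -q^-4 + q^-3 + q^-1
<D> = -A^-5 - A^3 + A^7; writhe -3
components 1, writhe -3 (9 crossings)
3-colorings: 9 of 3^9, det 3 — tricolorable
note: det 3 = |V(-1)|; divisible by 3, so tricolorable


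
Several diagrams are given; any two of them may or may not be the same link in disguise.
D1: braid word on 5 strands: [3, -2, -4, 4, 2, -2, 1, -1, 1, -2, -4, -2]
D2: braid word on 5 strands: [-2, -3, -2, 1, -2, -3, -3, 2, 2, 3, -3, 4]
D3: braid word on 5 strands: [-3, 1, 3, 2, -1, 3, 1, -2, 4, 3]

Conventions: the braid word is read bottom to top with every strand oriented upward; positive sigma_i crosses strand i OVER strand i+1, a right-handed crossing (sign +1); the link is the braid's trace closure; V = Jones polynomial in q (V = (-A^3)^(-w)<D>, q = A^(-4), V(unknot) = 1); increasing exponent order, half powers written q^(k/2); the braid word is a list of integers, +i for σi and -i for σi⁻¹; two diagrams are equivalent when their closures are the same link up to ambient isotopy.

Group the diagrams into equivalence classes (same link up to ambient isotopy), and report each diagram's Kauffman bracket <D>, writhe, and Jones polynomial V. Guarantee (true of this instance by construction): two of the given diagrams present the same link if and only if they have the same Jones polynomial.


classes: {D1} | {D2} | {D3}
V(D1) = -q^-4 + q^-3 + q^-1  [12 crossings, <D> = A^-2 + A^6 - A^10, w = -2]
V(D2) = -q^-6 + q^-5 - q^-4 + 2q^-3 - q^-2 + q^-1  (w -2, c 12, <D> = A^-2 - A^2 + 2A^6 - A^10 + A^14 - A^18)
V(D3) = 1  (w +4, c 10, <D> = A^12)
insight: comparing 3 Jones polynomials yields 3 groups


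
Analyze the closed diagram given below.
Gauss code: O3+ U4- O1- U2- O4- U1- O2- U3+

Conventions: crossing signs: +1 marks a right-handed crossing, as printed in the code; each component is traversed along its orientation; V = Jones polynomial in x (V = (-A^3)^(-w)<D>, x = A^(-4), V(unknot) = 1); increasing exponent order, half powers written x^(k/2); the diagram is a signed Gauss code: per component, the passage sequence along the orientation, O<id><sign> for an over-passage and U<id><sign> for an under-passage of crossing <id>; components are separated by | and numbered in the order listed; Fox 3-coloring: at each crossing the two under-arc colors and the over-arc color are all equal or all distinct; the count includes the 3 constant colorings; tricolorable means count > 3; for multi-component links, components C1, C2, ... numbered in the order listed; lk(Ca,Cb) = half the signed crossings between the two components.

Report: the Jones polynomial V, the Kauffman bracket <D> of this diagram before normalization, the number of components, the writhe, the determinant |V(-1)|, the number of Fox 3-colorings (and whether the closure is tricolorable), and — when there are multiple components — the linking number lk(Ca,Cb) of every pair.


V(x) = -x^-4 + x^-3 + x^-1
bracket: A^-2 + A^6 - A^10, w = -2
1 component, writhe -2, over 4 crossings
det 3, colorings 9 of 3^4 — tricolorable
observation: the span of V is 3, forcing >= 3 crossings in any diagram


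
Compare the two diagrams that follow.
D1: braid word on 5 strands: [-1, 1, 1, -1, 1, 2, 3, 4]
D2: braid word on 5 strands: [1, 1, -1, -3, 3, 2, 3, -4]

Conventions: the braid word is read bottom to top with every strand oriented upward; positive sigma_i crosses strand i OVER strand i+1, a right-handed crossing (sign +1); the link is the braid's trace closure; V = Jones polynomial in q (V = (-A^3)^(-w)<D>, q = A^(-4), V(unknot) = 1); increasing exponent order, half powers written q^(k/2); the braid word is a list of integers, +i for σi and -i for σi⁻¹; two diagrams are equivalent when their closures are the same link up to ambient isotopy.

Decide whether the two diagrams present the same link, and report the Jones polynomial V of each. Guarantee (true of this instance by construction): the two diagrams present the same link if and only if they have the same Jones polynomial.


equivalent: yes
V(D1) = 1  (w +4, c 8, <D> = A^12)
V(D2) = 1  [8 crossings, <D> = A^6, w = +2]
key observation: from 8 to 8 crossings by R-moves: one link, two diagrams


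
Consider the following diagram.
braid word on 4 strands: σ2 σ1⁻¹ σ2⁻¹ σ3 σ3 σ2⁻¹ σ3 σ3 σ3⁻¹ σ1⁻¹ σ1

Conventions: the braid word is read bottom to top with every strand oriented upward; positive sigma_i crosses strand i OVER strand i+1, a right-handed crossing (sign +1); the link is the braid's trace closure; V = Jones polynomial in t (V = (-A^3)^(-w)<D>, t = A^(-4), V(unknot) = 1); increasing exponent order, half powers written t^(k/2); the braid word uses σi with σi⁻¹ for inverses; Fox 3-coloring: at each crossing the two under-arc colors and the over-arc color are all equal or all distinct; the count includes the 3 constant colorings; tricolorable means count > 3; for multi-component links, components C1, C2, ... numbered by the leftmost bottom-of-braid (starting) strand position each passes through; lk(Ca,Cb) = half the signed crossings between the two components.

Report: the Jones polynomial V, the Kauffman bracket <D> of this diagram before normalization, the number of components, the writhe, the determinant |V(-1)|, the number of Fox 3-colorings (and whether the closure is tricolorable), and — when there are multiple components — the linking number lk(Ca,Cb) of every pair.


V(t) = t + t^3 - t^4
bracket: A^-13 - A^-9 - A^-1, w = +1
1 component, writhe +1, over 11 crossings
det 3, colorings 9 of 3^11 — tricolorable
observation: V spans 3 powers of t: at least 3 crossings in any diagram


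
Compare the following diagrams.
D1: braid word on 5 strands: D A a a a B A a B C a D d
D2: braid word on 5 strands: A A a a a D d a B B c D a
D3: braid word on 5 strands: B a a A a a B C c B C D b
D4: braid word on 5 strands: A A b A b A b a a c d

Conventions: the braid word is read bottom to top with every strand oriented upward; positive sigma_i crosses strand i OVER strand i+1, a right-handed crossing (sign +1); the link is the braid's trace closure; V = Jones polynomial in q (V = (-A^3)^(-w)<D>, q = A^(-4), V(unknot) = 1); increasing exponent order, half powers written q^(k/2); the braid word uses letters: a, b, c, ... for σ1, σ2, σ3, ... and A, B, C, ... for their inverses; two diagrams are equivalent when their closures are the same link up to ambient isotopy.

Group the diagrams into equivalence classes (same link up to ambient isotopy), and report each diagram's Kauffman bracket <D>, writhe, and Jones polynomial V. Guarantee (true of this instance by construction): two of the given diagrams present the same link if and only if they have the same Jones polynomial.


classes: {D1, D2, D3} | {D4}
V(D1) = -q^(-3/2) - 2q^(1/2) + q^(3/2) - q^(5/2) + q^(7/2)  [13 crossings, <D> = -A^-17 + A^-13 - A^-9 + 2A^-5 + A^3, w = -1]
V(D2) = -q^(-3/2) - 2q^(1/2) + q^(3/2) - q^(5/2) + q^(7/2)  (w +1, c 13, <D> = -A^-11 + A^-7 - A^-3 + 2A + A^9)
V(D3) = -q^(-3/2) - 2q^(1/2) + q^(3/2) - q^(5/2) + q^(7/2)  [13 crossings, <D> = -A^-17 + A^-13 - A^-9 + 2A^-5 + A^3, w = -1]
V(D4) = -q^(-3/2) + q^(-1/2) - 2q^(1/2) + q^(3/2) - 2q^(5/2) + q^(7/2)  (w +3, c 11, <D> = -A^-5 + 2A^-1 - A^3 + 2A^7 - A^11 + A^15)
note: V(q) takes 2 values over 4 diagrams, fixing the grouping


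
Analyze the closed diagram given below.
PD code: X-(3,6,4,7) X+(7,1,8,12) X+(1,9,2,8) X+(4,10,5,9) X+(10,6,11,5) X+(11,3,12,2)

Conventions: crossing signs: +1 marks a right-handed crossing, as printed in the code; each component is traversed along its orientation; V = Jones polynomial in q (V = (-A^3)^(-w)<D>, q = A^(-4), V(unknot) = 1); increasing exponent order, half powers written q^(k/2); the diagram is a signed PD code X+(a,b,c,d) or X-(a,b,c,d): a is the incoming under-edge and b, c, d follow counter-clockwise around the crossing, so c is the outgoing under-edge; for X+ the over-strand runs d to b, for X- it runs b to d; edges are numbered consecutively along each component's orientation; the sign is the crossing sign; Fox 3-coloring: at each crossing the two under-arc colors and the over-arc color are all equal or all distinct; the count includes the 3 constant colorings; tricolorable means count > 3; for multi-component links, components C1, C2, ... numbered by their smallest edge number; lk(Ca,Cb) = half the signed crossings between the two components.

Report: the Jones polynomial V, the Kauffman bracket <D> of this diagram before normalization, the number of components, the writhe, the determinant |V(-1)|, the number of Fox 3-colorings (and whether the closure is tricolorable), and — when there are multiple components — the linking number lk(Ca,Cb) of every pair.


Jones polynomial: V(q) = q - q^2 + 2q^3 - q^4 + q^5 - q^6
<D> = -A^-12 + A^-8 - A^-4 + 2 - A^4 + A^8; writhe +4
components 1, writhe +4 (6 crossings)
3-colorings: 3 of 3^6, det 7 — not tricolorable
note: |V(-1)| = 7: so not tricolorable, since 3 does not divide 7


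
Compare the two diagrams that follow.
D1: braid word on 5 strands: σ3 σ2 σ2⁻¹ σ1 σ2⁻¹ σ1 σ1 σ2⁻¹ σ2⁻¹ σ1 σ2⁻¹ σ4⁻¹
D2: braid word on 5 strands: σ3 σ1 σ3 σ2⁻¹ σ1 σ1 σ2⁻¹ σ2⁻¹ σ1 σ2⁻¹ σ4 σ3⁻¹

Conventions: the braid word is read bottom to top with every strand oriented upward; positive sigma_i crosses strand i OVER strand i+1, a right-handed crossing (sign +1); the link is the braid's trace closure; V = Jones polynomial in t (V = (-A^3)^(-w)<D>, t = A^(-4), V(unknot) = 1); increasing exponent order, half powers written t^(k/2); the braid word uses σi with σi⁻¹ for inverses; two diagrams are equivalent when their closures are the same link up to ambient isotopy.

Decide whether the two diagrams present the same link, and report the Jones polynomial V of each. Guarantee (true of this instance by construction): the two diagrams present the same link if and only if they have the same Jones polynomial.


equivalent: yes
D1 (bracket A^-16 - 3A^-12 + 5A^-8 - 6A^-4 + 7 - 6A^4 + 5A^8 - 3A^12 + A^16; 12 crossings at w = 0): V = t^-4 - 3t^-3 + 5t^-2 - 6t^-1 + 7 - 6t + 5t^2 - 3t^3 + t^4
V(D2) = t^-4 - 3t^-3 + 5t^-2 - 6t^-1 + 7 - 6t + 5t^2 - 3t^3 + t^4  [12 crossings, <D> = A^-10 - 3A^-6 + 5A^-2 - 6A^2 + 7A^6 - 6A^10 + 5A^14 - 3A^18 + A^22, w = +2]
observation: from 12 to 12 crossings by R-moves: one link, two diagrams


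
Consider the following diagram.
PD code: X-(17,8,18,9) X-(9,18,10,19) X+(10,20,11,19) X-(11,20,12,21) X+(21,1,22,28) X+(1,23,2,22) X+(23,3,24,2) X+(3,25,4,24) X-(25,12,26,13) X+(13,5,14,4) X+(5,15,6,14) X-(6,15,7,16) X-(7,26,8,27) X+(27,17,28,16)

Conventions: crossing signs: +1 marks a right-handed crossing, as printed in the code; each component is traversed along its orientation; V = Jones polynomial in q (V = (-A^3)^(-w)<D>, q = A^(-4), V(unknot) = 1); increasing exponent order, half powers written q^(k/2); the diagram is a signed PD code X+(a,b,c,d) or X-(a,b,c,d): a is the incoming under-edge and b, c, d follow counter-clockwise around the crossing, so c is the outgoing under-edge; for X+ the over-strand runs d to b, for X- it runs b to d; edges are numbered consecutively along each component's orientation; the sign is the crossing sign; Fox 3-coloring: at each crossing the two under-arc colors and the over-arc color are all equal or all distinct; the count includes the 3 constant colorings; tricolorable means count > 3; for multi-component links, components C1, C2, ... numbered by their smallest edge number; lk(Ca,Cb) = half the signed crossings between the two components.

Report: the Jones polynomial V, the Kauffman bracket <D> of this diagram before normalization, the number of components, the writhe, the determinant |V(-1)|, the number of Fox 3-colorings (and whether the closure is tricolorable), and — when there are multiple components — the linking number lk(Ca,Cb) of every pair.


V = q^-3 - 3q^-2 + 5q^-1 - 7 + 10q - 10q^2 + 10q^3 - 8q^4 + 5q^5 - 3q^6 + q^7
<D> = A^-22 - 3A^-18 + 5A^-14 - 8A^-10 + 10A^-6 - 10A^-2 + 10A^2 - 7A^6 + 5A^10 - 3A^14 + A^18 (w = +2)
1 component over 14 crossings, w = +2
9 Fox colorings among 3^14, |V(-1)| = 63: tricolorable
why: w = +2 (over 14 crossings) is diagram-only; (-A^3)^(-2) removes it from V


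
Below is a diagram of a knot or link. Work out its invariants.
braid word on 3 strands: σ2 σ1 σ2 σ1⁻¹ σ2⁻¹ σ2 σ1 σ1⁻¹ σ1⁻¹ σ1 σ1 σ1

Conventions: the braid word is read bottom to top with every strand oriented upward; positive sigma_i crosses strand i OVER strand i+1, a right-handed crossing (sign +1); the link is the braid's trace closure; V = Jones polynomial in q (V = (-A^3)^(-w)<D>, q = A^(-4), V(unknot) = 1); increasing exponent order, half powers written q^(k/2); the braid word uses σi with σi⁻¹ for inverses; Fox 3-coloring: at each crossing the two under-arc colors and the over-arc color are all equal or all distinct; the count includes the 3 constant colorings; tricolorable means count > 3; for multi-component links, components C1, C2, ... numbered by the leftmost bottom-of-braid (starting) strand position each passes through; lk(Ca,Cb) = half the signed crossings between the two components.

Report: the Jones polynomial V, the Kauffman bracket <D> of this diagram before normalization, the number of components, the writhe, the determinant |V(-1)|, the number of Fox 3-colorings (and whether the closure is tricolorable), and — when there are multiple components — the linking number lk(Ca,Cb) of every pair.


V(q) = q + q^3 - q^4
bracket: -A^-4 + 1 + A^8, w = +4
1 component, writhe +4, over 12 crossings
det 3, colorings 9 of 3^12 — tricolorable
observation: the span of V is 3, forcing >= 3 crossings in any diagram


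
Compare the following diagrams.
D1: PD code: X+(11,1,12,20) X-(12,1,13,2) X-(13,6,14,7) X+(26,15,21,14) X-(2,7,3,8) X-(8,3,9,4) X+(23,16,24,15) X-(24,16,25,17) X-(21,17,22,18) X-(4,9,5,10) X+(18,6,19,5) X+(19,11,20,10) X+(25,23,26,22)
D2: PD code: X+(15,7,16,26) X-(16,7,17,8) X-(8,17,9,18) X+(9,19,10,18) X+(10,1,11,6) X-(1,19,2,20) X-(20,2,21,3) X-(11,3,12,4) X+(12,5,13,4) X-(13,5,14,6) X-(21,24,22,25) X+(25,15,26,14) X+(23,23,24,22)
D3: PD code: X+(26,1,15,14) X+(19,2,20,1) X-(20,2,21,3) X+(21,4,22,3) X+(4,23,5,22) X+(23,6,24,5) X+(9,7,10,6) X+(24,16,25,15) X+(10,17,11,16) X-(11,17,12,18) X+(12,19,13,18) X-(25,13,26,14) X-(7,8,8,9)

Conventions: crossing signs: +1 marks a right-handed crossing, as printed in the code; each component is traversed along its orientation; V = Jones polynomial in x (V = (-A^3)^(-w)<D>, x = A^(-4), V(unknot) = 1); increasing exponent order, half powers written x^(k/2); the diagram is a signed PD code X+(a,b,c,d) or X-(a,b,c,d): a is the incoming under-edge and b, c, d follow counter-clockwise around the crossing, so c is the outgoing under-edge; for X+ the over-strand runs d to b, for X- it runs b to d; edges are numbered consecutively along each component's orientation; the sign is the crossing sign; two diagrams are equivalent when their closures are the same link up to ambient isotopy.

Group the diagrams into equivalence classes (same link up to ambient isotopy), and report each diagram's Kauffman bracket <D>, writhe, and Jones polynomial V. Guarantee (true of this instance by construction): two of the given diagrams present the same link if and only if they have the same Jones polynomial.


classes: {D1} | {D2} | {D3}
V(D1) = x^(-9/2) - x^(-5/2) - x^(-3/2) - x^(-1/2)  [13 crossings, <D> = A^-1 + A^3 + A^7 - A^15, w = -1]
D2 (bracket A^-1 + A^7; 13 crossings at w = -1): V = -x^(-5/2) - x^(-1/2)
V(D3) = -x^(3/2) - x^(7/2) + x^(9/2) - x^(11/2)  (w +5, c 13, <D> = A^-7 - A^-3 + A + A^9)
insight: 3 classes among 3 diagrams; unequal V(x) rules out equality


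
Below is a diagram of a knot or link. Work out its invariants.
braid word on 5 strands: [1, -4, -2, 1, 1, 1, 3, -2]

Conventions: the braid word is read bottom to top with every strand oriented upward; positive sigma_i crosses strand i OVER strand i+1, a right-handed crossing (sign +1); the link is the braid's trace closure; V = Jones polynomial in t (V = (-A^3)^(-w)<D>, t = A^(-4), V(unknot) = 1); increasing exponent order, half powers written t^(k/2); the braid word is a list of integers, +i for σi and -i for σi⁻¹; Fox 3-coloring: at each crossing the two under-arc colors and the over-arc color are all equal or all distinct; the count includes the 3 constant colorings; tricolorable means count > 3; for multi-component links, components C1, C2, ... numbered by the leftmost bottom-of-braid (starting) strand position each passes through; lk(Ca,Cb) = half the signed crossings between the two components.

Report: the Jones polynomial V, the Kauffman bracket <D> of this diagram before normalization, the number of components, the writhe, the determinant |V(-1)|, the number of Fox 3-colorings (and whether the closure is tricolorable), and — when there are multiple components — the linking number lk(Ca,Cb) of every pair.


Jones polynomial: V(t) = t^-1 - 1 + 2t - 2t^2 + 2t^3 - 2t^4 + t^5
<D> = A^-14 - 2A^-10 + 2A^-6 - 2A^-2 + 2A^2 - A^6 + A^10; writhe +2
components 1, writhe +2 (8 crossings)
3-colorings: 3 of 3^8, det 11 — not tricolorable
note: V spans 6 powers of t: at least 6 crossings in any diagram


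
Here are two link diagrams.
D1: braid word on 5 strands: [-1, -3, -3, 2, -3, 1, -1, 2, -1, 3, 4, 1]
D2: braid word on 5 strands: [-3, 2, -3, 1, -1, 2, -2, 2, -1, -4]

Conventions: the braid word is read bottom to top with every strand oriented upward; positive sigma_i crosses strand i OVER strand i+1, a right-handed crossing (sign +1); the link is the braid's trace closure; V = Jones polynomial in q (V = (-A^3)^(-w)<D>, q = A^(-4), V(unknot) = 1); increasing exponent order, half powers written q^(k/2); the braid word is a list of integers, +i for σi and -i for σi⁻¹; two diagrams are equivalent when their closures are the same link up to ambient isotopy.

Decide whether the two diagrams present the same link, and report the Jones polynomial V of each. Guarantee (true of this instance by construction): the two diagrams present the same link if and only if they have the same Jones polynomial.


same link: yes
V(D1) = q^-2 - q^-1 + 1 - q + q^2  [12 crossings, <D> = A^-8 - A^-4 + 1 - A^4 + A^8, w = 0]
V(D2) = q^-2 - q^-1 + 1 - q + q^2  (w -2, c 10, <D> = A^-14 - A^-10 + A^-6 - A^-2 + A^2)
note: one V(q) for all 2 diagrams — one class (guaranteed)


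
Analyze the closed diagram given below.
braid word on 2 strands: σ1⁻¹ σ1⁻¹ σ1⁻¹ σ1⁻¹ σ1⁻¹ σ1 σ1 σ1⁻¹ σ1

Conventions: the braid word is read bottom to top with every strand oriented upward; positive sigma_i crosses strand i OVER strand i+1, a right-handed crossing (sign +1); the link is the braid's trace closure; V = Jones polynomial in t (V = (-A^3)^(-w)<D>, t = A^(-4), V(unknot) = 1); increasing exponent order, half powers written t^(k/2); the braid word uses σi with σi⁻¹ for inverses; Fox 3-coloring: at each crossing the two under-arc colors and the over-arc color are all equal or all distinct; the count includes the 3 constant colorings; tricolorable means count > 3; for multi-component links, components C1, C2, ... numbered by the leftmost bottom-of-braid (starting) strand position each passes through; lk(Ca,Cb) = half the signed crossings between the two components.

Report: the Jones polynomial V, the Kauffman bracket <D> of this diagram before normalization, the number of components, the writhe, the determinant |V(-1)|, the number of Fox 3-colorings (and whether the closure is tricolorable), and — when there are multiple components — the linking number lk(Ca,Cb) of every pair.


V(t) = -t^-4 + t^-3 + t^-1
bracket: -A^-5 - A^3 + A^7, w = -3
1 component, writhe -3, over 9 crossings
det 3, colorings 9 of 3^9 — tricolorable
observation: one generator, power 3: the (2,3) torus pattern


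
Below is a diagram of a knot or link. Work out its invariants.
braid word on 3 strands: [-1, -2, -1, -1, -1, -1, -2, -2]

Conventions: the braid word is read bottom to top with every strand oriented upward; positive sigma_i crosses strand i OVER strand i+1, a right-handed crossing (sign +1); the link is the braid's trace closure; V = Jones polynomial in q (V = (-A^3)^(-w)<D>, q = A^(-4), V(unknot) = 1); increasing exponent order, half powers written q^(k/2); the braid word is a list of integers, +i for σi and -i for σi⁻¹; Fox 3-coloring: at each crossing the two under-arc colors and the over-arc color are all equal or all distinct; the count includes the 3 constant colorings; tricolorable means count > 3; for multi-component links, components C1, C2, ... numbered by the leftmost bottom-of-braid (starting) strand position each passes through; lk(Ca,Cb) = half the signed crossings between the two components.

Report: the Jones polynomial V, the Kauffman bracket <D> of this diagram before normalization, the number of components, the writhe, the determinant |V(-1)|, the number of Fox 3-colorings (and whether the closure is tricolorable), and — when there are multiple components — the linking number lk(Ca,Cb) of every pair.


Jones polynomial: V(q) = -q^-10 + q^-9 - q^-8 + q^-7 - q^-6 + q^-5 + q^-3
<D> = A^-12 + A^-4 - 1 + A^4 - A^8 + A^12 - A^16; writhe -8
components 1, writhe -8 (8 crossings)
3-colorings: 3 of 3^8, det 7 — not tricolorable
note: w = -8 (over 8 crossings) is diagram-only; (-A^3)^(8) removes it from V


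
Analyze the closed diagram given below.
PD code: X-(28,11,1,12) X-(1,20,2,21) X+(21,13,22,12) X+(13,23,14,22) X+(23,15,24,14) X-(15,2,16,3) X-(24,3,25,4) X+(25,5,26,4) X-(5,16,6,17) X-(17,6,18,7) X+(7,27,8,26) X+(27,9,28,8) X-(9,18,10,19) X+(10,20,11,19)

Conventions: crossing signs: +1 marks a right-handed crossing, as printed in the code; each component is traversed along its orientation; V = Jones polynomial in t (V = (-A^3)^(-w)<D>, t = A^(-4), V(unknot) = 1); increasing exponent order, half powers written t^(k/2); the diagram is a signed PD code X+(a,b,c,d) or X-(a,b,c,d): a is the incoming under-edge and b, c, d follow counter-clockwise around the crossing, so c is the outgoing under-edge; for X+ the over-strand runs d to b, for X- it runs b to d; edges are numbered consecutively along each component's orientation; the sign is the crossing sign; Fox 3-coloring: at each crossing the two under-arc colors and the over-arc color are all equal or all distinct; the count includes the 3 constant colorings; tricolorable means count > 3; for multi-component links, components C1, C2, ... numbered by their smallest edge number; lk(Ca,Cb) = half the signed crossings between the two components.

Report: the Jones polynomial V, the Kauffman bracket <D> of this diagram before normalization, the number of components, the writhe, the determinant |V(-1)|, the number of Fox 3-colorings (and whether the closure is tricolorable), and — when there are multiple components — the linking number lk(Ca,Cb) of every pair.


V(t) = t^-4 - 2t^-3 + 3t^-2 - 4t^-1 + 5 - 4t + 3t^2 - 2t^3 + t^4
bracket: A^-16 - 2A^-12 + 3A^-8 - 4A^-4 + 5 - 4A^4 + 3A^8 - 2A^12 + A^16, w = 0
1 component, writhe 0, over 14 crossings
det 25, colorings 3 of 3^14 — not tricolorable
observation: det 25 = |V(-1)|; not divisible by 3, so not tricolorable


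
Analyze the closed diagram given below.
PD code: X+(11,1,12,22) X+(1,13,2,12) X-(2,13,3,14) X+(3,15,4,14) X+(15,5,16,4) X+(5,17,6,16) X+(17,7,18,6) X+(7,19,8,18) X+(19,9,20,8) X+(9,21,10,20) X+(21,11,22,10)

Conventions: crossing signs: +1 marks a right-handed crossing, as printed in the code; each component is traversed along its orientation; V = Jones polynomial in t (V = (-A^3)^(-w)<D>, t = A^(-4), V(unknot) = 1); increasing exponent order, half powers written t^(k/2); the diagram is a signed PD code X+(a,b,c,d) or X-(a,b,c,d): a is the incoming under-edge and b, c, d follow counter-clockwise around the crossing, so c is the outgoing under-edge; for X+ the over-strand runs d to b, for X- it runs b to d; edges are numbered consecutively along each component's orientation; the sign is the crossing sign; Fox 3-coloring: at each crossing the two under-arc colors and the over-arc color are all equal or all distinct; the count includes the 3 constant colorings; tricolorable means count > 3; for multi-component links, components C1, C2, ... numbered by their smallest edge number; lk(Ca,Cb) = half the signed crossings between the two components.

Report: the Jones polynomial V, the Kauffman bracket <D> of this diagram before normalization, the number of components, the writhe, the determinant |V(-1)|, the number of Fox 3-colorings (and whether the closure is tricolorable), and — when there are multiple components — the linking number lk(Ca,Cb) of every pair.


Jones polynomial: V(t) = t^4 + t^6 - t^7 + t^8 - t^9 + t^10 - t^11 + t^12 - t^13
<D> = A^-25 - A^-21 + A^-17 - A^-13 + A^-9 - A^-5 + A^-1 - A^3 - A^11; writhe +9
components 1, writhe +9 (11 crossings)
3-colorings: 9 of 3^11, det 9 — tricolorable
note: |V(-1)| = 9: so tricolorable, since 3 divides 9


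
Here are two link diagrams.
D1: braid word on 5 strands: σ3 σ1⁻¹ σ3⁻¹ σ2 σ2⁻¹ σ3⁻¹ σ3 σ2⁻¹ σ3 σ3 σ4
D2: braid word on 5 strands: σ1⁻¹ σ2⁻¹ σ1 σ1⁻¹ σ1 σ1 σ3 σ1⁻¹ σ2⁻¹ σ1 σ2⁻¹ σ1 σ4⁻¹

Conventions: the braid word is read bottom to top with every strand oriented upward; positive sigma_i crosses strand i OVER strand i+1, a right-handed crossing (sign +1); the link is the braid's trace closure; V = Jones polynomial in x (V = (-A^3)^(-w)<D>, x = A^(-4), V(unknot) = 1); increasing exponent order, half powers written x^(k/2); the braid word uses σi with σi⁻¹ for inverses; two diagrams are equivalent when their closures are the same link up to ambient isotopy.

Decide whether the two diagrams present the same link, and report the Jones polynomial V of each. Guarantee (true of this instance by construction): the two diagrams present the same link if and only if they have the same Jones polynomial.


equivalent: no
D1 (bracket A^-7 + A; 11 crossings at w = +1): V = -x^(1/2) - x^(5/2)
V(D2) = x^(-7/2) - 2x^(-5/2) + x^(-3/2) - 2x^(-1/2) + x^(1/2) - x^(3/2)  (w -1, c 13, <D> = A^-9 - A^-5 + 2A^-1 - A^3 + 2A^7 - A^11)
key observation: V(x) takes 2 values over 2 diagrams, fixing the grouping


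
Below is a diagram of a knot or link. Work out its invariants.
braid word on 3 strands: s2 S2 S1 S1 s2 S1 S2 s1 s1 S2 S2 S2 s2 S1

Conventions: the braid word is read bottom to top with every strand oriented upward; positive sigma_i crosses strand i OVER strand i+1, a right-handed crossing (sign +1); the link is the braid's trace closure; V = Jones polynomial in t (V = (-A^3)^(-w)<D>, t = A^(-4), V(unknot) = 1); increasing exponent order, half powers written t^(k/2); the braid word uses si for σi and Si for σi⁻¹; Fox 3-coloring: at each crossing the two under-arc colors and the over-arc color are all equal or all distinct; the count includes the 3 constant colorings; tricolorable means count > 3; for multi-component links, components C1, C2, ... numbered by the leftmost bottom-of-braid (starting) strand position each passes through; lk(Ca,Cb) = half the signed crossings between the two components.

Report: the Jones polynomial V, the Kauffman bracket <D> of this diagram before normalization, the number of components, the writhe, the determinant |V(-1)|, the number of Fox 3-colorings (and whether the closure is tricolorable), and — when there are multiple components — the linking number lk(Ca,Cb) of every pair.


V(t) = -t^-8 + 2t^-7 - 3t^-6 + 4t^-5 - 5t^-4 + 5t^-3 - 3t^-2 + 3t^-1 - 1
bracket: -A^-12 + 3A^-8 - 3A^-4 + 5 - 5A^4 + 4A^8 - 3A^12 + 2A^16 - A^20, w = -4
1 component, writhe -4, over 14 crossings
det 27, colorings 9 of 3^14 — tricolorable
observation: the word shrinks to σ1⁻¹ σ1⁻¹ σ2 σ1⁻¹ σ2⁻¹ σ1 σ1 σ2⁻¹ σ2⁻¹ σ1⁻¹ after cancelling


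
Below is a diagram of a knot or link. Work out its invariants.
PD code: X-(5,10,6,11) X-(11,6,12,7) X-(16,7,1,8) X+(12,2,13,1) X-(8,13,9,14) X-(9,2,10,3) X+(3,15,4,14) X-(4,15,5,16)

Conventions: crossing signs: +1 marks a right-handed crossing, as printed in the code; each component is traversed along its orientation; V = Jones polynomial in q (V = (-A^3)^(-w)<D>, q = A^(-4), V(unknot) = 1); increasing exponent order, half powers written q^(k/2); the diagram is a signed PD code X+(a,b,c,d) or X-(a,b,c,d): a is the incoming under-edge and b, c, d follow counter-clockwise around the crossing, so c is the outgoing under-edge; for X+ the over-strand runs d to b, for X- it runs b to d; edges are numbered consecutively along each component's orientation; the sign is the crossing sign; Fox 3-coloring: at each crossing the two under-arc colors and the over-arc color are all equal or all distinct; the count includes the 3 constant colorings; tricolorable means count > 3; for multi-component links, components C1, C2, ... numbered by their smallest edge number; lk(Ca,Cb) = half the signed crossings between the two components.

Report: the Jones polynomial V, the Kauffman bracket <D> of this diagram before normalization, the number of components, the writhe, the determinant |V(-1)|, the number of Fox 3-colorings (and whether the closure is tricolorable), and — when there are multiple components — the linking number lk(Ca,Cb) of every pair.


V = -q^-6 + q^-5 - q^-4 + 2q^-3 - q^-2 + q^-1
<D> = A^-8 - A^-4 + 2 - A^4 + A^8 - A^12 (w = -4)
1 component over 8 crossings, w = -4
3 Fox colorings among 3^8, |V(-1)| = 7: not tricolorable
why: |V(-1)| = 7: so not tricolorable, since 3 does not divide 7


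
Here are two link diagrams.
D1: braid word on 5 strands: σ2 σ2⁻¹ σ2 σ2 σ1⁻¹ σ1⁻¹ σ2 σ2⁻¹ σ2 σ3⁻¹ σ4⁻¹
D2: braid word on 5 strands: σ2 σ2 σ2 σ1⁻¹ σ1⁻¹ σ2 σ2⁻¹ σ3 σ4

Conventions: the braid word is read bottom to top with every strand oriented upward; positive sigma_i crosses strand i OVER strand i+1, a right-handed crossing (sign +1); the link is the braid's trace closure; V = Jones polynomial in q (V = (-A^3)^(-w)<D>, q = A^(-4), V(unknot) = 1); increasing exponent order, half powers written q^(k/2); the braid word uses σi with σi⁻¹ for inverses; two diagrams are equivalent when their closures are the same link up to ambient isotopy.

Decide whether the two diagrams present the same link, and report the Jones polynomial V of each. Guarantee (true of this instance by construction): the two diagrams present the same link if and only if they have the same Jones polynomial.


same link: yes
V(D1) = -q^(-3/2) - 2q^(1/2) + q^(3/2) - q^(5/2) + q^(7/2)  [11 crossings, <D> = -A^-17 + A^-13 - A^-9 + 2A^-5 + A^3, w = -1]
V(D2) = -q^(-3/2) - 2q^(1/2) + q^(3/2) - q^(5/2) + q^(7/2)  (w +3, c 9, <D> = -A^-5 + A^-1 - A^3 + 2A^7 + A^15)
note: one V(q) for all 2 diagrams — one class (guaranteed)
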